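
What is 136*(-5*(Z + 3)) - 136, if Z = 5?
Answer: -5576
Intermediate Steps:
136*(-5*(Z + 3)) - 136 = 136*(-5*(5 + 3)) - 136 = 136*(-5*8) - 136 = 136*(-40) - 136 = -5440 - 136 = -5576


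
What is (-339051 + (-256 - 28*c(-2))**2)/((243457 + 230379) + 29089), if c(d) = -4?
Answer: -63663/100585 ≈ -0.63293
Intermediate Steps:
(-339051 + (-256 - 28*c(-2))**2)/((243457 + 230379) + 29089) = (-339051 + (-256 - 28*(-4))**2)/((243457 + 230379) + 29089) = (-339051 + (-256 + 112)**2)/(473836 + 29089) = (-339051 + (-144)**2)/502925 = (-339051 + 20736)*(1/502925) = -318315*1/502925 = -63663/100585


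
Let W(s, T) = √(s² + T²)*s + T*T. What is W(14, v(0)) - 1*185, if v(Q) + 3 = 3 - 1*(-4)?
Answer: -169 + 28*√53 ≈ 34.843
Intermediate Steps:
v(Q) = 4 (v(Q) = -3 + (3 - 1*(-4)) = -3 + (3 + 4) = -3 + 7 = 4)
W(s, T) = T² + s*√(T² + s²) (W(s, T) = √(T² + s²)*s + T² = s*√(T² + s²) + T² = T² + s*√(T² + s²))
W(14, v(0)) - 1*185 = (4² + 14*√(4² + 14²)) - 1*185 = (16 + 14*√(16 + 196)) - 185 = (16 + 14*√212) - 185 = (16 + 14*(2*√53)) - 185 = (16 + 28*√53) - 185 = -169 + 28*√53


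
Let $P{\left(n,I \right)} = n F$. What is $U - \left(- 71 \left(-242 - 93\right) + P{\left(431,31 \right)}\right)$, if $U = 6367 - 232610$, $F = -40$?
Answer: $-232788$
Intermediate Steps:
$P{\left(n,I \right)} = - 40 n$ ($P{\left(n,I \right)} = n \left(-40\right) = - 40 n$)
$U = -226243$ ($U = 6367 - 232610 = -226243$)
$U - \left(- 71 \left(-242 - 93\right) + P{\left(431,31 \right)}\right) = -226243 + \left(71 \left(-242 - 93\right) - \left(-40\right) 431\right) = -226243 + \left(71 \left(-335\right) - -17240\right) = -226243 + \left(-23785 + 17240\right) = -226243 - 6545 = -232788$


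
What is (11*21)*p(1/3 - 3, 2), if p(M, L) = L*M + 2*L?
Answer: -308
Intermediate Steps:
p(M, L) = 2*L + L*M
(11*21)*p(1/3 - 3, 2) = (11*21)*(2*(2 + (1/3 - 3))) = 231*(2*(2 + (⅓ - 3))) = 231*(2*(2 - 8/3)) = 231*(2*(-⅔)) = 231*(-4/3) = -308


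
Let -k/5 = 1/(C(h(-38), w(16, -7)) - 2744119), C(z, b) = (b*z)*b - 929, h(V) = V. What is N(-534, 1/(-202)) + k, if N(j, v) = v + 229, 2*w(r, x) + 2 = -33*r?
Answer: 62604200924/273386699 ≈ 229.00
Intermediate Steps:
w(r, x) = -1 - 33*r/2 (w(r, x) = -1 + (-33*r)/2 = -1 - 33*r/2)
C(z, b) = -929 + z*b² (C(z, b) = z*b² - 929 = -929 + z*b²)
N(j, v) = 229 + v
k = 5/5413598 (k = -5/((-929 - 38*(-1 - 33/2*16)²) - 2744119) = -5/((-929 - 38*(-1 - 264)²) - 2744119) = -5/((-929 - 38*(-265)²) - 2744119) = -5/((-929 - 38*70225) - 2744119) = -5/((-929 - 2668550) - 2744119) = -5/(-2669479 - 2744119) = -5/(-5413598) = -5*(-1/5413598) = 5/5413598 ≈ 9.2360e-7)
N(-534, 1/(-202)) + k = (229 + 1/(-202)) + 5/5413598 = (229 - 1/202) + 5/5413598 = 46257/202 + 5/5413598 = 62604200924/273386699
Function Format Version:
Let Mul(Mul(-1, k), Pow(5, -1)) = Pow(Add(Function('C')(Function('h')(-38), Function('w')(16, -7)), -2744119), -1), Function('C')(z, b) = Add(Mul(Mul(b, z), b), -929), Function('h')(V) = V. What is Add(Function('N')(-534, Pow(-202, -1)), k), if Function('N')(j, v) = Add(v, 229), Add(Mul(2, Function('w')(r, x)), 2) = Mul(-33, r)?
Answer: Rational(62604200924, 273386699) ≈ 229.00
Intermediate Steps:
Function('w')(r, x) = Add(-1, Mul(Rational(-33, 2), r)) (Function('w')(r, x) = Add(-1, Mul(Rational(1, 2), Mul(-33, r))) = Add(-1, Mul(Rational(-33, 2), r)))
Function('C')(z, b) = Add(-929, Mul(z, Pow(b, 2))) (Function('C')(z, b) = Add(Mul(z, Pow(b, 2)), -929) = Add(-929, Mul(z, Pow(b, 2))))
Function('N')(j, v) = Add(229, v)
k = Rational(5, 5413598) (k = Mul(-5, Pow(Add(Add(-929, Mul(-38, Pow(Add(-1, Mul(Rational(-33, 2), 16)), 2))), -2744119), -1)) = Mul(-5, Pow(Add(Add(-929, Mul(-38, Pow(Add(-1, -264), 2))), -2744119), -1)) = Mul(-5, Pow(Add(Add(-929, Mul(-38, Pow(-265, 2))), -2744119), -1)) = Mul(-5, Pow(Add(Add(-929, Mul(-38, 70225)), -2744119), -1)) = Mul(-5, Pow(Add(Add(-929, -2668550), -2744119), -1)) = Mul(-5, Pow(Add(-2669479, -2744119), -1)) = Mul(-5, Pow(-5413598, -1)) = Mul(-5, Rational(-1, 5413598)) = Rational(5, 5413598) ≈ 9.2360e-7)
Add(Function('N')(-534, Pow(-202, -1)), k) = Add(Add(229, Pow(-202, -1)), Rational(5, 5413598)) = Add(Add(229, Rational(-1, 202)), Rational(5, 5413598)) = Add(Rational(46257, 202), Rational(5, 5413598)) = Rational(62604200924, 273386699)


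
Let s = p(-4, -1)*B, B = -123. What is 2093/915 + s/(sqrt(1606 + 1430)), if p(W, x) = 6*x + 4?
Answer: 2093/915 + 41*sqrt(759)/253 ≈ 6.7521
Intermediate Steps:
p(W, x) = 4 + 6*x
s = 246 (s = (4 + 6*(-1))*(-123) = (4 - 6)*(-123) = -2*(-123) = 246)
2093/915 + s/(sqrt(1606 + 1430)) = 2093/915 + 246/(sqrt(1606 + 1430)) = 2093*(1/915) + 246/(sqrt(3036)) = 2093/915 + 246/((2*sqrt(759))) = 2093/915 + 246*(sqrt(759)/1518) = 2093/915 + 41*sqrt(759)/253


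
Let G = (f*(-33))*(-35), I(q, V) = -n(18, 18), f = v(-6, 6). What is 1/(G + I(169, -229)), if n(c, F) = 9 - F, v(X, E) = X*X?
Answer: 1/41589 ≈ 2.4045e-5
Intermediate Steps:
v(X, E) = X²
f = 36 (f = (-6)² = 36)
I(q, V) = 9 (I(q, V) = -(9 - 1*18) = -(9 - 18) = -1*(-9) = 9)
G = 41580 (G = (36*(-33))*(-35) = -1188*(-35) = 41580)
1/(G + I(169, -229)) = 1/(41580 + 9) = 1/41589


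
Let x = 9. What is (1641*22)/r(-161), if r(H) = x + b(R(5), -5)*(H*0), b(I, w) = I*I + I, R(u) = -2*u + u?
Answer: 12034/3 ≈ 4011.3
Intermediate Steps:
R(u) = -u
b(I, w) = I + I² (b(I, w) = I² + I = I + I²)
r(H) = 9 (r(H) = 9 + ((-1*5)*(1 - 1*5))*(H*0) = 9 - 5*(1 - 5)*0 = 9 - 5*(-4)*0 = 9 + 20*0 = 9 + 0 = 9)
(1641*22)/r(-161) = (1641*22)/9 = 36102*(⅑) = 12034/3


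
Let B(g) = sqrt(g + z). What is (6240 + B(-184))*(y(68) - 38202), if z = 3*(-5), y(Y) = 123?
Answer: -237612960 - 38079*I*sqrt(199) ≈ -2.3761e+8 - 5.3717e+5*I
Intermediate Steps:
z = -15
B(g) = sqrt(-15 + g) (B(g) = sqrt(g - 15) = sqrt(-15 + g))
(6240 + B(-184))*(y(68) - 38202) = (6240 + sqrt(-15 - 184))*(123 - 38202) = (6240 + sqrt(-199))*(-38079) = (6240 + I*sqrt(199))*(-38079) = -237612960 - 38079*I*sqrt(199)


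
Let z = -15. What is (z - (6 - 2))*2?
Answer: -38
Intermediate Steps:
(z - (6 - 2))*2 = (-15 - (6 - 2))*2 = (-15 - 1*4)*2 = (-15 - 4)*2 = -19*2 = -38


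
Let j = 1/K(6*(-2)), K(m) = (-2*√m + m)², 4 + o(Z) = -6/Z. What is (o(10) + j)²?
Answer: (9728448*√3 + 9772583*I)/(460800*(I + √3)) ≈ 21.136 + 0.041474*I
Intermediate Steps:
o(Z) = -4 - 6/Z
K(m) = (m - 2*√m)²
j = (12 + 4*I*√3)⁻² (j = 1/((-6*(-2) + 2*√(6*(-2)))²) = 1/((-1*(-12) + 2*√(-12))²) = 1/((12 + 2*(2*I*√3))²) = 1/((12 + 4*I*√3)²) = (12 + 4*I*√3)⁻² ≈ 0.0026042 - 0.0045106*I)
(o(10) + j)² = ((-4 - 6/10) + 1/(16*(3 + I*√3)²))² = ((-4 - 6*⅒) + 1/(16*(3 + I*√3)²))² = ((-4 - ⅗) + 1/(16*(3 + I*√3)²))² = (-23/5 + 1/(16*(3 + I*√3)²))²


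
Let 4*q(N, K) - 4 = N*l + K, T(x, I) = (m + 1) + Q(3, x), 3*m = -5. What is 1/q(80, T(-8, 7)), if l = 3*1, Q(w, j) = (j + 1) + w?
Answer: 6/359 ≈ 0.016713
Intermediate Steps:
m = -5/3 (m = (⅓)*(-5) = -5/3 ≈ -1.6667)
Q(w, j) = 1 + j + w (Q(w, j) = (1 + j) + w = 1 + j + w)
l = 3
T(x, I) = 10/3 + x (T(x, I) = (-5/3 + 1) + (1 + x + 3) = -⅔ + (4 + x) = 10/3 + x)
q(N, K) = 1 + K/4 + 3*N/4 (q(N, K) = 1 + (N*3 + K)/4 = 1 + (3*N + K)/4 = 1 + (K + 3*N)/4 = 1 + (K/4 + 3*N/4) = 1 + K/4 + 3*N/4)
1/q(80, T(-8, 7)) = 1/(1 + (10/3 - 8)/4 + (¾)*80) = 1/(1 + (¼)*(-14/3) + 60) = 1/(1 - 7/6 + 60) = 1/(359/6) = 6/359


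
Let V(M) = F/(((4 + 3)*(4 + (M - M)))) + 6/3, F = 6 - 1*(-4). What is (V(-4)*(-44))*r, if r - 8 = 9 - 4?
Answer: -9438/7 ≈ -1348.3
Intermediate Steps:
r = 13 (r = 8 + (9 - 4) = 8 + 5 = 13)
F = 10 (F = 6 + 4 = 10)
V(M) = 33/14 (V(M) = 10/(((4 + 3)*(4 + (M - M)))) + 6/3 = 10/((7*(4 + 0))) + 6*(⅓) = 10/((7*4)) + 2 = 10/28 + 2 = 10*(1/28) + 2 = 5/14 + 2 = 33/14)
(V(-4)*(-44))*r = ((33/14)*(-44))*13 = -726/7*13 = -9438/7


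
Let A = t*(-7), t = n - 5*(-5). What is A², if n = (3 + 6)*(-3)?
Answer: 196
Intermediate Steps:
n = -27 (n = 9*(-3) = -27)
t = -2 (t = -27 - 5*(-5) = -27 + 25 = -2)
A = 14 (A = -2*(-7) = 14)
A² = 14² = 196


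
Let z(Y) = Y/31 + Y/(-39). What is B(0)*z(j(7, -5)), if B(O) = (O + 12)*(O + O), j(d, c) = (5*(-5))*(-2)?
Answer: 0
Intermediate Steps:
j(d, c) = 50 (j(d, c) = -25*(-2) = 50)
B(O) = 2*O*(12 + O) (B(O) = (12 + O)*(2*O) = 2*O*(12 + O))
z(Y) = 8*Y/1209 (z(Y) = Y*(1/31) + Y*(-1/39) = Y/31 - Y/39 = 8*Y/1209)
B(0)*z(j(7, -5)) = (2*0*(12 + 0))*((8/1209)*50) = (2*0*12)*(400/1209) = 0*(400/1209) = 0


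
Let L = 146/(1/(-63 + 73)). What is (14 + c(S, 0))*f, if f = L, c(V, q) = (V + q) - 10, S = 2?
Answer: 8760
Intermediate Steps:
c(V, q) = -10 + V + q
L = 1460 (L = 146/(1/10) = 146/(⅒) = 146*10 = 1460)
f = 1460
(14 + c(S, 0))*f = (14 + (-10 + 2 + 0))*1460 = (14 - 8)*1460 = 6*1460 = 8760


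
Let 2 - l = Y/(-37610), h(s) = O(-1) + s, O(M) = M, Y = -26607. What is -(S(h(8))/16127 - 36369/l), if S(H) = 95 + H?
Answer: 22059119918904/783981851 ≈ 28137.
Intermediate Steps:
h(s) = -1 + s
l = 48613/37610 (l = 2 - (-26607)/(-37610) = 2 - (-26607)*(-1)/37610 = 2 - 1*26607/37610 = 2 - 26607/37610 = 48613/37610 ≈ 1.2926)
-(S(h(8))/16127 - 36369/l) = -((95 + (-1 + 8))/16127 - 36369/48613/37610) = -((95 + 7)*(1/16127) - 36369*37610/48613) = -(102*(1/16127) - 1367838090/48613) = -(102/16127 - 1367838090/48613) = -1*(-22059119918904/783981851) = 22059119918904/783981851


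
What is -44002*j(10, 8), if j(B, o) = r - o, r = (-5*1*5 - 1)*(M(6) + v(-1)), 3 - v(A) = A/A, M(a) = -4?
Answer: -1936088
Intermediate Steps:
v(A) = 2 (v(A) = 3 - A/A = 3 - 1*1 = 3 - 1 = 2)
r = 52 (r = (-5*1*5 - 1)*(-4 + 2) = (-5*5 - 1)*(-2) = (-25 - 1)*(-2) = -26*(-2) = 52)
j(B, o) = 52 - o
-44002*j(10, 8) = -44002*(52 - 1*8) = -44002*(52 - 8) = -44002*44 = -1936088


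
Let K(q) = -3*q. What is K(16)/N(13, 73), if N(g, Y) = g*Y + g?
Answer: -24/481 ≈ -0.049896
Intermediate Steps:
N(g, Y) = g + Y*g (N(g, Y) = Y*g + g = g + Y*g)
K(16)/N(13, 73) = (-3*16)/((13*(1 + 73))) = -48/(13*74) = -48/962 = -48*1/962 = -24/481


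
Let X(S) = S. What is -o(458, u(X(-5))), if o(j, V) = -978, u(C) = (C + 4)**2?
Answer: 978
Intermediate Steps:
u(C) = (4 + C)**2
-o(458, u(X(-5))) = -1*(-978) = 978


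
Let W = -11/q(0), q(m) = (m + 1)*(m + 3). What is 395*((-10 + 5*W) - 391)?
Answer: -496910/3 ≈ -1.6564e+5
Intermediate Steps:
q(m) = (1 + m)*(3 + m)
W = -11/3 (W = -11/(3 + 0**2 + 4*0) = -11/(3 + 0 + 0) = -11/3 ≈ -3.6667)
395*((-10 + 5*W) - 391) = 395*((-10 + 5*(-11/3)) - 391) = 395*((-10 - 55/3) - 391) = 395*(-85/3 - 391) = 395*(-1258/3) = -496910/3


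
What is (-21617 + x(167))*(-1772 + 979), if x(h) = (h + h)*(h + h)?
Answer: -71321627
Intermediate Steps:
x(h) = 4*h² (x(h) = (2*h)*(2*h) = 4*h²)
(-21617 + x(167))*(-1772 + 979) = (-21617 + 4*167²)*(-1772 + 979) = (-21617 + 4*27889)*(-793) = (-21617 + 111556)*(-793) = 89939*(-793) = -71321627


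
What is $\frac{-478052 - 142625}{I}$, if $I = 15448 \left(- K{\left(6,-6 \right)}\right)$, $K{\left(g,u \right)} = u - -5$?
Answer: $- \frac{620677}{15448} \approx -40.178$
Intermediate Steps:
$K{\left(g,u \right)} = 5 + u$ ($K{\left(g,u \right)} = u + 5 = 5 + u$)
$I = 15448$ ($I = 15448 \left(- (5 - 6)\right) = 15448 \left(\left(-1\right) \left(-1\right)\right) = 15448 \cdot 1 = 15448$)
$\frac{-478052 - 142625}{I} = \frac{-478052 - 142625}{15448} = \left(-478052 - 142625\right) \frac{1}{15448} = \left(-620677\right) \frac{1}{15448} = - \frac{620677}{15448}$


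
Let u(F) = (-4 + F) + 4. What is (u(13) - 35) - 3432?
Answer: -3454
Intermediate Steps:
u(F) = F
(u(13) - 35) - 3432 = (13 - 35) - 3432 = -22 - 3432 = -3454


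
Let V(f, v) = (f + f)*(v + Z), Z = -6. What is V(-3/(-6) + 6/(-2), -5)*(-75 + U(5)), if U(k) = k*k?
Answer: -2750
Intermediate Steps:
U(k) = k**2
V(f, v) = 2*f*(-6 + v) (V(f, v) = (f + f)*(v - 6) = (2*f)*(-6 + v) = 2*f*(-6 + v))
V(-3/(-6) + 6/(-2), -5)*(-75 + U(5)) = (2*(-3/(-6) + 6/(-2))*(-6 - 5))*(-75 + 5**2) = (2*(-3*(-1/6) + 6*(-1/2))*(-11))*(-75 + 25) = (2*(1/2 - 3)*(-11))*(-50) = (2*(-5/2)*(-11))*(-50) = 55*(-50) = -2750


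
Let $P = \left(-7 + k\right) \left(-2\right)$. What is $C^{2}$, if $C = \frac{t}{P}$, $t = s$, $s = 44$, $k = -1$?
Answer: $\frac{121}{16} \approx 7.5625$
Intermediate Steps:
$P = 16$ ($P = \left(-7 - 1\right) \left(-2\right) = \left(-8\right) \left(-2\right) = 16$)
$t = 44$
$C = \frac{11}{4}$ ($C = \frac{44}{16} = 44 \cdot \frac{1}{16} = \frac{11}{4} \approx 2.75$)
$C^{2} = \left(\frac{11}{4}\right)^{2} = \frac{121}{16}$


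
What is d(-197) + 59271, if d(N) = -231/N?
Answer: 11676618/197 ≈ 59272.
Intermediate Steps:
d(-197) + 59271 = -231/(-197) + 59271 = -231*(-1/197) + 59271 = 231/197 + 59271 = 11676618/197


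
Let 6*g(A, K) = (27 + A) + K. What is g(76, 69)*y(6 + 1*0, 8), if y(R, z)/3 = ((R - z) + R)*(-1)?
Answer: -344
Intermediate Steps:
y(R, z) = -6*R + 3*z (y(R, z) = 3*(((R - z) + R)*(-1)) = 3*((-z + 2*R)*(-1)) = 3*(z - 2*R) = -6*R + 3*z)
g(A, K) = 9/2 + A/6 + K/6 (g(A, K) = ((27 + A) + K)/6 = (27 + A + K)/6 = 9/2 + A/6 + K/6)
g(76, 69)*y(6 + 1*0, 8) = (9/2 + (⅙)*76 + (⅙)*69)*(-6*(6 + 1*0) + 3*8) = (9/2 + 38/3 + 23/2)*(-6*(6 + 0) + 24) = 86*(-6*6 + 24)/3 = 86*(-36 + 24)/3 = (86/3)*(-12) = -344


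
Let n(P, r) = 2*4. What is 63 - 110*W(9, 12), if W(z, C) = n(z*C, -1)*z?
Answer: -7857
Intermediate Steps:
n(P, r) = 8
W(z, C) = 8*z
63 - 110*W(9, 12) = 63 - 880*9 = 63 - 110*72 = 63 - 7920 = -7857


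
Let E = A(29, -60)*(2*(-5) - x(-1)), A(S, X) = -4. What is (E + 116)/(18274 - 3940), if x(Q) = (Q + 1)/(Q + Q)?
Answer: 26/2389 ≈ 0.010883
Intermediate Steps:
x(Q) = (1 + Q)/(2*Q) (x(Q) = (1 + Q)/((2*Q)) = (1 + Q)*(1/(2*Q)) = (1 + Q)/(2*Q))
E = 40 (E = -4*(2*(-5) - (1 - 1)/(2*(-1))) = -4*(-10 - (-1)*0/2) = -4*(-10 - 1*0) = -4*(-10 + 0) = -4*(-10) = 40)
(E + 116)/(18274 - 3940) = (40 + 116)/(18274 - 3940) = 156/14334 = 156*(1/14334) = 26/2389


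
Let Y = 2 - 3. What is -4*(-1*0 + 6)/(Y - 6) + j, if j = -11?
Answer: -53/7 ≈ -7.5714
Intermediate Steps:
Y = -1
-4*(-1*0 + 6)/(Y - 6) + j = -4*(-1*0 + 6)/(-1 - 6) - 11 = -4*(0 + 6)/(-7) - 11 = -24*(-1)/7 - 11 = -4*(-6/7) - 11 = 24/7 - 11 = -53/7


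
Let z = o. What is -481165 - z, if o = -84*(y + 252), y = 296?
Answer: -435133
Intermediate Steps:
o = -46032 (o = -84*(296 + 252) = -84*548 = -46032)
z = -46032
-481165 - z = -481165 - 1*(-46032) = -481165 + 46032 = -435133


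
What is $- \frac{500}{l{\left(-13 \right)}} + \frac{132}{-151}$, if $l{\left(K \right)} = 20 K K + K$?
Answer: $- \frac{519944}{508417} \approx -1.0227$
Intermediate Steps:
$l{\left(K \right)} = K + 20 K^{2}$ ($l{\left(K \right)} = 20 K^{2} + K = K + 20 K^{2}$)
$- \frac{500}{l{\left(-13 \right)}} + \frac{132}{-151} = - \frac{500}{\left(-13\right) \left(1 + 20 \left(-13\right)\right)} + \frac{132}{-151} = - \frac{500}{\left(-13\right) \left(1 - 260\right)} + 132 \left(- \frac{1}{151}\right) = - \frac{500}{\left(-13\right) \left(-259\right)} - \frac{132}{151} = - \frac{500}{3367} - \frac{132}{151} = - \frac{519944}{508417}$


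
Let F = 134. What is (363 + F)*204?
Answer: 101388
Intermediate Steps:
(363 + F)*204 = (363 + 134)*204 = 497*204 = 101388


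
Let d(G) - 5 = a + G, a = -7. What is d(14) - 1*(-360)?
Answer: 372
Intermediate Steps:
d(G) = -2 + G (d(G) = 5 + (-7 + G) = -2 + G)
d(14) - 1*(-360) = (-2 + 14) - 1*(-360) = 12 + 360 = 372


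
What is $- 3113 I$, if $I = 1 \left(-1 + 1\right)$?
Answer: $0$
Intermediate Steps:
$I = 0$ ($I = 1 \cdot 0 = 0$)
$- 3113 I = \left(-3113\right) 0 = 0$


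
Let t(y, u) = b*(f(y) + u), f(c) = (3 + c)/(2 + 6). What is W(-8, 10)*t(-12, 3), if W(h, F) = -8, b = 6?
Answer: -90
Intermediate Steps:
f(c) = 3/8 + c/8 (f(c) = (3 + c)/8 = (3 + c)*(⅛) = 3/8 + c/8)
t(y, u) = 9/4 + 6*u + 3*y/4 (t(y, u) = 6*((3/8 + y/8) + u) = 6*(3/8 + u + y/8) = 9/4 + 6*u + 3*y/4)
W(-8, 10)*t(-12, 3) = -8*(9/4 + 6*3 + (¾)*(-12)) = -8*(9/4 + 18 - 9) = -8*45/4 = -90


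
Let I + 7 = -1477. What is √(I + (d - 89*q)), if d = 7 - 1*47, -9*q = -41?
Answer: I*√17365/3 ≈ 43.925*I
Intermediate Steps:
I = -1484 (I = -7 - 1477 = -1484)
q = 41/9 (q = -⅑*(-41) = 41/9 ≈ 4.5556)
d = -40 (d = 7 - 47 = -40)
√(I + (d - 89*q)) = √(-1484 + (-40 - 89*41/9)) = √(-1484 + (-40 - 3649/9)) = √(-1484 - 4009/9) = √(-17365/9) = I*√17365/3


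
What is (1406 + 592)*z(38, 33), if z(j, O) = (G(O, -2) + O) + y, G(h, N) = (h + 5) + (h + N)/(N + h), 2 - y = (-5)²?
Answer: 97902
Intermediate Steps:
y = -23 (y = 2 - 1*(-5)² = 2 - 1*25 = 2 - 25 = -23)
G(h, N) = 6 + h (G(h, N) = (5 + h) + (N + h)/(N + h) = (5 + h) + 1 = 6 + h)
z(j, O) = -17 + 2*O (z(j, O) = ((6 + O) + O) - 23 = (6 + 2*O) - 23 = -17 + 2*O)
(1406 + 592)*z(38, 33) = (1406 + 592)*(-17 + 2*33) = 1998*(-17 + 66) = 1998*49 = 97902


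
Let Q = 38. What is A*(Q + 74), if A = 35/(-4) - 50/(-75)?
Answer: -2716/3 ≈ -905.33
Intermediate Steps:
A = -97/12 (A = 35*(-¼) - 50*(-1/75) = -35/4 + ⅔ = -97/12 ≈ -8.0833)
A*(Q + 74) = -97*(38 + 74)/12 = -97/12*112 = -2716/3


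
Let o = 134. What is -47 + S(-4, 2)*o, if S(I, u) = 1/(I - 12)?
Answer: -443/8 ≈ -55.375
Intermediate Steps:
S(I, u) = 1/(-12 + I)
-47 + S(-4, 2)*o = -47 + 134/(-12 - 4) = -47 + 134/(-16) = -47 - 1/16*134 = -47 - 67/8 = -443/8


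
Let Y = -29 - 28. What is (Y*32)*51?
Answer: -93024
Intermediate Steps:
Y = -57
(Y*32)*51 = -57*32*51 = -1824*51 = -93024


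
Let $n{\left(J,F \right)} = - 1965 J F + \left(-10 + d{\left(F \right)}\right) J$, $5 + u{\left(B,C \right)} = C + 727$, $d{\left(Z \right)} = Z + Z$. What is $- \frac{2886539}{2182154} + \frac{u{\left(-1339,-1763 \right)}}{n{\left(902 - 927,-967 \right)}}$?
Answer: $- \frac{45659743473637}{34518239387450} \approx -1.3228$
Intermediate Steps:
$d{\left(Z \right)} = 2 Z$
$u{\left(B,C \right)} = 722 + C$ ($u{\left(B,C \right)} = -5 + \left(C + 727\right) = -5 + \left(727 + C\right) = 722 + C$)
$n{\left(J,F \right)} = J \left(-10 + 2 F\right) - 1965 F J$ ($n{\left(J,F \right)} = - 1965 J F + \left(-10 + 2 F\right) J = - 1965 F J + J \left(-10 + 2 F\right) = J \left(-10 + 2 F\right) - 1965 F J$)
$- \frac{2886539}{2182154} + \frac{u{\left(-1339,-1763 \right)}}{n{\left(902 - 927,-967 \right)}} = - \frac{2886539}{2182154} + \frac{722 - 1763}{\left(-1\right) \left(902 - 927\right) \left(10 + 1963 \left(-967\right)\right)} = \left(-2886539\right) \frac{1}{2182154} - \frac{1041}{\left(-1\right) \left(-25\right) \left(10 - 1898221\right)} = - \frac{2886539}{2182154} - \frac{1041}{\left(-1\right) \left(-25\right) \left(-1898211\right)} = - \frac{2886539}{2182154} - \frac{1041}{-47455275} = - \frac{2886539}{2182154} - - \frac{347}{15818425} = - \frac{2886539}{2182154} + \frac{347}{15818425} = - \frac{45659743473637}{34518239387450}$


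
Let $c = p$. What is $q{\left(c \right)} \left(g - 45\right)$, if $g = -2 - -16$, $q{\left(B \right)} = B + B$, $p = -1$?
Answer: $62$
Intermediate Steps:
$c = -1$
$q{\left(B \right)} = 2 B$
$g = 14$ ($g = -2 + 16 = 14$)
$q{\left(c \right)} \left(g - 45\right) = 2 \left(-1\right) \left(14 - 45\right) = \left(-2\right) \left(-31\right) = 62$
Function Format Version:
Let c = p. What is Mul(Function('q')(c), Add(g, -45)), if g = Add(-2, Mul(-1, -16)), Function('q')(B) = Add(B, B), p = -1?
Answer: 62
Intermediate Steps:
c = -1
Function('q')(B) = Mul(2, B)
g = 14 (g = Add(-2, 16) = 14)
Mul(Function('q')(c), Add(g, -45)) = Mul(Mul(2, -1), Add(14, -45)) = Mul(-2, -31) = 62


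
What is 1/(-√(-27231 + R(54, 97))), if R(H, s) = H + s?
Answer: I*√6770/13540 ≈ 0.0060768*I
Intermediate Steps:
1/(-√(-27231 + R(54, 97))) = 1/(-√(-27231 + (54 + 97))) = 1/(-√(-27231 + 151)) = 1/(-√(-27080)) = 1/(-2*I*√6770) = I*√6770/13540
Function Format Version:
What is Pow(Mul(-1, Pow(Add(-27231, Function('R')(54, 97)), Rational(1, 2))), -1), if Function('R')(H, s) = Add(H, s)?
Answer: Mul(Rational(1, 13540), I, Pow(6770, Rational(1, 2))) ≈ Mul(0.0060768, I)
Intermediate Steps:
Pow(Mul(-1, Pow(Add(-27231, Function('R')(54, 97)), Rational(1, 2))), -1) = Pow(Mul(-1, Pow(Add(-27231, Add(54, 97)), Rational(1, 2))), -1) = Pow(Mul(-1, Pow(Add(-27231, 151), Rational(1, 2))), -1) = Pow(Mul(-1, Pow(-27080, Rational(1, 2))), -1) = Pow(Mul(-1, Mul(2, I, Pow(6770, Rational(1, 2)))), -1) = Pow(Mul(-2, I, Pow(6770, Rational(1, 2))), -1) = Mul(Rational(1, 13540), I, Pow(6770, Rational(1, 2)))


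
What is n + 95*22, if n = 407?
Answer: 2497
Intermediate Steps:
n + 95*22 = 407 + 95*22 = 407 + 2090 = 2497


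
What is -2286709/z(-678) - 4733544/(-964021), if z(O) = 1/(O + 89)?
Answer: 1298412512401165/964021 ≈ 1.3469e+9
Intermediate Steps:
z(O) = 1/(89 + O)
-2286709/z(-678) - 4733544/(-964021) = -2286709/(1/(89 - 678)) - 4733544/(-964021) = -2286709/(1/(-589)) - 4733544*(-1/964021) = -2286709/(-1/589) + 4733544/964021 = -2286709*(-589) + 4733544/964021 = 1346871601 + 4733544/964021 = 1298412512401165/964021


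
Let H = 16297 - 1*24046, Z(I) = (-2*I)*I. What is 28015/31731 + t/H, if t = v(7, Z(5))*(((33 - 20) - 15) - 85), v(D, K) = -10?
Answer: 429665/557559 ≈ 0.77062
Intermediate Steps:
Z(I) = -2*I²
t = 870 (t = -10*(((33 - 20) - 15) - 85) = -10*((13 - 15) - 85) = -10*(-2 - 85) = -10*(-87) = 870)
H = -7749 (H = 16297 - 24046 = -7749)
28015/31731 + t/H = 28015/31731 + 870/(-7749) = 28015*(1/31731) + 870*(-1/7749) = 28015/31731 - 290/2583 = 429665/557559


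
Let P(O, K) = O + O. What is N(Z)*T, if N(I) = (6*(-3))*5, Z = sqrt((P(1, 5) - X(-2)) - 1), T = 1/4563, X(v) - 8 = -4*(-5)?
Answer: -10/507 ≈ -0.019724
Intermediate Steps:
P(O, K) = 2*O
X(v) = 28 (X(v) = 8 - 4*(-5) = 8 + 20 = 28)
T = 1/4563 ≈ 0.00021915
Z = 3*I*sqrt(3) (Z = sqrt((2*1 - 1*28) - 1) = sqrt((2 - 28) - 1) = sqrt(-26 - 1) = sqrt(-27) = 3*I*sqrt(3) ≈ 5.1962*I)
N(I) = -90 (N(I) = -18*5 = -90)
N(Z)*T = -90*1/4563 = -10/507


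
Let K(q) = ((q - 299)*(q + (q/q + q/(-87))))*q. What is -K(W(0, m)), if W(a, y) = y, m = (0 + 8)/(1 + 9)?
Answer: 1548652/3625 ≈ 427.21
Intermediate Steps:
m = ⅘ (m = 8/10 = 8*(⅒) = ⅘ ≈ 0.80000)
K(q) = q*(1 + 86*q/87)*(-299 + q) (K(q) = ((-299 + q)*(q + (1 + q*(-1/87))))*q = ((-299 + q)*(q + (1 - q/87)))*q = ((-299 + q)*(1 + 86*q/87))*q = ((1 + 86*q/87)*(-299 + q))*q = q*(1 + 86*q/87)*(-299 + q))
-K(W(0, m)) = -4*(-26013 - 25627*⅘ + 86*(⅘)²)/(87*5) = -4*(-26013 - 102508/5 + 86*(16/25))/(87*5) = -4*(-26013 - 102508/5 + 1376/25)/(87*5) = -4*(-1161489)/(87*5*25) = -1*(-1548652/3625) = 1548652/3625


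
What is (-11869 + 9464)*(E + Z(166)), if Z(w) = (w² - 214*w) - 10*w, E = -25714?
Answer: 84997510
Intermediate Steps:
Z(w) = w² - 224*w
(-11869 + 9464)*(E + Z(166)) = (-11869 + 9464)*(-25714 + 166*(-224 + 166)) = -2405*(-25714 + 166*(-58)) = -2405*(-25714 - 9628) = -2405*(-35342) = 84997510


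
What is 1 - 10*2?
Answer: -19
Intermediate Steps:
1 - 10*2 = 1 - 20 = -19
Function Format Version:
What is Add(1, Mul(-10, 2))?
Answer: -19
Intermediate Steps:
Add(1, Mul(-10, 2)) = Add(1, -20) = -19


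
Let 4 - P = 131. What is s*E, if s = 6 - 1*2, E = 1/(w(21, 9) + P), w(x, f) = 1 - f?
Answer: -4/135 ≈ -0.029630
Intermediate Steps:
P = -127 (P = 4 - 1*131 = 4 - 131 = -127)
E = -1/135 (E = 1/((1 - 1*9) - 127) = 1/((1 - 9) - 127) = 1/(-8 - 127) = 1/(-135) = -1/135 ≈ -0.0074074)
s = 4 (s = 6 - 2 = 4)
s*E = 4*(-1/135) = -4/135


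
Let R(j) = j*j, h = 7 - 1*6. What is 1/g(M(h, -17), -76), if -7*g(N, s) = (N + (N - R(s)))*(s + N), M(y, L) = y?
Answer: -7/433050 ≈ -1.6164e-5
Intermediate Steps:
h = 1 (h = 7 - 6 = 1)
R(j) = j²
g(N, s) = -(N + s)*(-s² + 2*N)/7 (g(N, s) = -(N + (N - s²))*(s + N)/7 = -(-s² + 2*N)*(N + s)/7 = -(N + s)*(-s² + 2*N)/7)
1/g(M(h, -17), -76) = 1/(-2/7*1² + (⅐)*(-76)³ - 2/7*1*(-76) + (⅐)*1*(-76)²) = 1/(-2/7*1 + (⅐)*(-438976) + 152/7 + (⅐)*1*5776) = 1/(-2/7 - 438976/7 + 152/7 + 5776/7) = 1/(-433050/7) = -7/433050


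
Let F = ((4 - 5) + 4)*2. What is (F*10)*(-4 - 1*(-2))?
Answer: -120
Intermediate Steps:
F = 6 (F = (-1 + 4)*2 = 3*2 = 6)
(F*10)*(-4 - 1*(-2)) = (6*10)*(-4 - 1*(-2)) = 60*(-4 + 2) = 60*(-2) = -120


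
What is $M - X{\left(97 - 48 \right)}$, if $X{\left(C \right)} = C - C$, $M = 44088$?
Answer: $44088$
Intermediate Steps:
$X{\left(C \right)} = 0$
$M - X{\left(97 - 48 \right)} = 44088 - 0 = 44088 + 0 = 44088$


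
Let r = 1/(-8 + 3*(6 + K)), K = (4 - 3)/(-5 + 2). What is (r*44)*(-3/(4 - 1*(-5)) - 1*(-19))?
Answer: 2464/27 ≈ 91.259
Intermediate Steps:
K = -⅓ (K = 1/(-3) = 1*(-⅓) = -⅓ ≈ -0.33333)
r = ⅑ (r = 1/(-8 + 3*(6 - ⅓)) = 1/(-8 + 3*(17/3)) = 1/(-8 + 17) = 1/9 = ⅑ ≈ 0.11111)
(r*44)*(-3/(4 - 1*(-5)) - 1*(-19)) = ((⅑)*44)*(-3/(4 - 1*(-5)) - 1*(-19)) = 44*(-3/(4 + 5) + 19)/9 = 44*(-3/9 + 19)/9 = 44*(-3*⅑ + 19)/9 = 44*(-⅓ + 19)/9 = (44/9)*(56/3) = 2464/27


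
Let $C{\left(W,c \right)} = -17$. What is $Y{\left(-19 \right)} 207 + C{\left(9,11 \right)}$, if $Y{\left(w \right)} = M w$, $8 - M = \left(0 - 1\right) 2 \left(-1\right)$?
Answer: $-23615$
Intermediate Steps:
$M = 6$ ($M = 8 - \left(0 - 1\right) 2 \left(-1\right) = 8 - \left(-1\right) 2 \left(-1\right) = 8 - \left(-2\right) \left(-1\right) = 8 - 2 = 6$)
$Y{\left(w \right)} = 6 w$
$Y{\left(-19 \right)} 207 + C{\left(9,11 \right)} = 6 \left(-19\right) 207 - 17 = \left(-114\right) 207 - 17 = -23598 - 17 = -23615$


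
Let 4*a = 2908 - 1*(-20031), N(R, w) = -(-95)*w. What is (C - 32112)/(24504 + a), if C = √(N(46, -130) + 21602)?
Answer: -128448/120955 + 24*√257/120955 ≈ -1.0588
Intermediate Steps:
N(R, w) = 95*w
a = 22939/4 (a = (2908 - 1*(-20031))/4 = (2908 + 20031)/4 = (¼)*22939 = 22939/4 ≈ 5734.8)
C = 6*√257 (C = √(95*(-130) + 21602) = √(-12350 + 21602) = √9252 = 6*√257 ≈ 96.187)
(C - 32112)/(24504 + a) = (6*√257 - 32112)/(24504 + 22939/4) = (-32112 + 6*√257)/(120955/4) = (-32112 + 6*√257)*(4/120955) = -128448/120955 + 24*√257/120955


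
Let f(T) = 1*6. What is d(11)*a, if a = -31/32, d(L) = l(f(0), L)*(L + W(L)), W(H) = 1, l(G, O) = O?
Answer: -1023/8 ≈ -127.88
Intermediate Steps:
f(T) = 6
d(L) = L*(1 + L) (d(L) = L*(L + 1) = L*(1 + L))
a = -31/32 (a = -31*1/32 = -31/32 ≈ -0.96875)
d(11)*a = (11*(1 + 11))*(-31/32) = (11*12)*(-31/32) = 132*(-31/32) = -1023/8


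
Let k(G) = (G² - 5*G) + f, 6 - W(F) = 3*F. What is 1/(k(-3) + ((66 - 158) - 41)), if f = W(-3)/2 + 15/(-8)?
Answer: -8/827 ≈ -0.0096735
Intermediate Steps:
W(F) = 6 - 3*F
f = 45/8 (f = (6 - 3*(-3))/2 + 15/(-8) = (6 + 9)*(½) + 15*(-⅛) = 15*(½) - 15/8 = 15/2 - 15/8 = 45/8 ≈ 5.6250)
k(G) = 45/8 + G² - 5*G (k(G) = (G² - 5*G) + 45/8 = 45/8 + G² - 5*G)
1/(k(-3) + ((66 - 158) - 41)) = 1/((45/8 + (-3)² - 5*(-3)) + ((66 - 158) - 41)) = 1/((45/8 + 9 + 15) + (-92 - 41)) = 1/(237/8 - 133) = 1/(-827/8) = -8/827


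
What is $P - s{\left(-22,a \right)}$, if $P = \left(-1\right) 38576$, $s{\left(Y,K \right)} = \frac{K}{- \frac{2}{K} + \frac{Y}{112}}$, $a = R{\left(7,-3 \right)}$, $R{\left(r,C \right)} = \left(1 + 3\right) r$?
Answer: $- \frac{577072}{15} \approx -38471.0$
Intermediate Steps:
$R{\left(r,C \right)} = 4 r$
$a = 28$ ($a = 4 \cdot 7 = 28$)
$s{\left(Y,K \right)} = \frac{K}{- \frac{2}{K} + \frac{Y}{112}}$ ($s{\left(Y,K \right)} = \frac{K}{- \frac{2}{K} + Y \frac{1}{112}} = \frac{K}{- \frac{2}{K} + \frac{Y}{112}}$)
$P = -38576$
$P - s{\left(-22,a \right)} = -38576 - \frac{112 \cdot 28^{2}}{-224 + 28 \left(-22\right)} = -38576 - 112 \cdot 784 \frac{1}{-224 - 616} = -38576 - 112 \cdot 784 \frac{1}{-840} = -38576 - 112 \cdot 784 \left(- \frac{1}{840}\right) = -38576 - - \frac{1568}{15} = -38576 + \frac{1568}{15} = - \frac{577072}{15}$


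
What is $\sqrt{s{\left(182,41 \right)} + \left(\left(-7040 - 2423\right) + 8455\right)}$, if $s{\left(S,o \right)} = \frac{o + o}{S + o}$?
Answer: $\frac{i \sqrt{50108546}}{223} \approx 31.743 i$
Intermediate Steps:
$s{\left(S,o \right)} = \frac{2 o}{S + o}$
$\sqrt{s{\left(182,41 \right)} + \left(\left(-7040 - 2423\right) + 8455\right)} = \sqrt{2 \cdot 41 \frac{1}{182 + 41} + \left(\left(-7040 - 2423\right) + 8455\right)} = \sqrt{2 \cdot 41 \cdot \frac{1}{223} + \left(-9463 + 8455\right)} = \sqrt{2 \cdot 41 \cdot \frac{1}{223} - 1008} = \sqrt{\frac{82}{223} - 1008} = \sqrt{- \frac{224702}{223}} = \frac{i \sqrt{50108546}}{223}$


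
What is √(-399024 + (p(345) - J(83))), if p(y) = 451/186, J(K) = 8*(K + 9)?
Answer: I*√13830013074/186 ≈ 632.26*I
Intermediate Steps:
J(K) = 72 + 8*K (J(K) = 8*(9 + K) = 72 + 8*K)
p(y) = 451/186 (p(y) = 451*(1/186) = 451/186)
√(-399024 + (p(345) - J(83))) = √(-399024 + (451/186 - (72 + 8*83))) = √(-399024 + (451/186 - (72 + 664))) = √(-399024 + (451/186 - 1*736)) = √(-399024 + (451/186 - 736)) = √(-399024 - 136445/186) = √(-74354909/186) = I*√13830013074/186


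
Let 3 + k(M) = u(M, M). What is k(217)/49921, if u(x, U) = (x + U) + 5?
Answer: 436/49921 ≈ 0.0087338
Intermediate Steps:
u(x, U) = 5 + U + x (u(x, U) = (U + x) + 5 = 5 + U + x)
k(M) = 2 + 2*M (k(M) = -3 + (5 + M + M) = -3 + (5 + 2*M) = 2 + 2*M)
k(217)/49921 = (2 + 2*217)/49921 = (2 + 434)*(1/49921) = 436*(1/49921) = 436/49921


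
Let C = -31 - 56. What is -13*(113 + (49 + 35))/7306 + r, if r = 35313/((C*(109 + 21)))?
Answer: -1839498/529685 ≈ -3.4728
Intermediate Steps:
C = -87
r = -11771/3770 (r = 35313/((-87*(109 + 21))) = 35313/((-87*130)) = 35313/(-11310) = 35313*(-1/11310) = -11771/3770 ≈ -3.1223)
-13*(113 + (49 + 35))/7306 + r = -13*(113 + (49 + 35))/7306 - 11771/3770 = -13*(113 + 84)*(1/7306) - 11771/3770 = -13*197*(1/7306) - 11771/3770 = -2561*1/7306 - 11771/3770 = -197/562 - 11771/3770 = -1839498/529685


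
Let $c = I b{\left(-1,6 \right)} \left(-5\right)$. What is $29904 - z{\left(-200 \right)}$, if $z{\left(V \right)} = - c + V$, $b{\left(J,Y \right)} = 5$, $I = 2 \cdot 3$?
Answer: $29954$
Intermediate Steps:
$I = 6$
$c = -150$ ($c = 6 \cdot 5 \left(-5\right) = 30 \left(-5\right) = -150$)
$z{\left(V \right)} = 150 + V$ ($z{\left(V \right)} = \left(-1\right) \left(-150\right) + V = 150 + V$)
$29904 - z{\left(-200 \right)} = 29904 - \left(150 - 200\right) = 29904 - -50 = 29904 + 50 = 29954$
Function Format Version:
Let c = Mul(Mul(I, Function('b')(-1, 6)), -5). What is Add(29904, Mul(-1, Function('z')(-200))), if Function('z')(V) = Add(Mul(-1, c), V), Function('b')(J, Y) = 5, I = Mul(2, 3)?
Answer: 29954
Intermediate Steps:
I = 6
c = -150 (c = Mul(Mul(6, 5), -5) = Mul(30, -5) = -150)
Function('z')(V) = Add(150, V) (Function('z')(V) = Add(Mul(-1, -150), V) = Add(150, V))
Add(29904, Mul(-1, Function('z')(-200))) = Add(29904, Mul(-1, Add(150, -200))) = Add(29904, Mul(-1, -50)) = Add(29904, 50) = 29954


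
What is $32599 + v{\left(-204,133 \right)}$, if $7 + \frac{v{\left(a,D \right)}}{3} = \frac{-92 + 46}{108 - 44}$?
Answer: $\frac{1042427}{32} \approx 32576.0$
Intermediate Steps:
$v{\left(a,D \right)} = - \frac{741}{32}$ ($v{\left(a,D \right)} = -21 + 3 \frac{-92 + 46}{108 - 44} = -21 + 3 \left(- \frac{46}{64}\right) = -21 + 3 \left(\left(-46\right) \frac{1}{64}\right) = -21 + 3 \left(- \frac{23}{32}\right) = -21 - \frac{69}{32} = - \frac{741}{32}$)
$32599 + v{\left(-204,133 \right)} = 32599 - \frac{741}{32} = \frac{1042427}{32}$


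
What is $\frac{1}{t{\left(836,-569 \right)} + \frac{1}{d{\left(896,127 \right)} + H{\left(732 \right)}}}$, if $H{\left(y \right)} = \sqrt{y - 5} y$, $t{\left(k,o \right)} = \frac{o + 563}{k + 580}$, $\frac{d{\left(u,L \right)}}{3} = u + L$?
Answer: $- \frac{89880498756}{381518159} - \frac{40769472 \sqrt{727}}{381518159} \approx -238.47$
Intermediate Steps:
$d{\left(u,L \right)} = 3 L + 3 u$ ($d{\left(u,L \right)} = 3 \left(u + L\right) = 3 \left(L + u\right) = 3 L + 3 u$)
$t{\left(k,o \right)} = \frac{563 + o}{580 + k}$
$H{\left(y \right)} = y \sqrt{-5 + y}$ ($H{\left(y \right)} = \sqrt{-5 + y} y = y \sqrt{-5 + y}$)
$\frac{1}{t{\left(836,-569 \right)} + \frac{1}{d{\left(896,127 \right)} + H{\left(732 \right)}}} = \frac{1}{\frac{563 - 569}{580 + 836} + \frac{1}{\left(3 \cdot 127 + 3 \cdot 896\right) + 732 \sqrt{-5 + 732}}} = \frac{1}{\frac{1}{1416} \left(-6\right) + \frac{1}{\left(381 + 2688\right) + 732 \sqrt{727}}} = \frac{1}{\frac{1}{1416} \left(-6\right) + \frac{1}{3069 + 732 \sqrt{727}}} = \frac{1}{- \frac{1}{236} + \frac{1}{3069 + 732 \sqrt{727}}}$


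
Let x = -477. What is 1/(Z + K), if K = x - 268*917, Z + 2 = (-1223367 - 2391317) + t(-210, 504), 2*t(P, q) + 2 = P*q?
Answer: -1/3913840 ≈ -2.5550e-7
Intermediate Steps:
t(P, q) = -1 + P*q/2 (t(P, q) = -1 + (P*q)/2 = -1 + P*q/2)
Z = -3667607 (Z = -2 + ((-1223367 - 2391317) + (-1 + (½)*(-210)*504)) = -2 + (-3614684 + (-1 - 52920)) = -2 + (-3614684 - 52921) = -2 - 3667605 = -3667607)
K = -246233 (K = -477 - 268*917 = -477 - 245756 = -246233)
1/(Z + K) = 1/(-3667607 - 246233) = 1/(-3913840) = -1/3913840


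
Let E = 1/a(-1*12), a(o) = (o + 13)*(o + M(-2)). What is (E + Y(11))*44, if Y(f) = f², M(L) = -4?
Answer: 21285/4 ≈ 5321.3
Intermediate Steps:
a(o) = (-4 + o)*(13 + o) (a(o) = (o + 13)*(o - 4) = (13 + o)*(-4 + o) = (-4 + o)*(13 + o))
E = -1/16 (E = 1/(-52 + (-1*12)² + 9*(-1*12)) = 1/(-52 + (-12)² + 9*(-12)) = 1/(-52 + 144 - 108) = 1/(-16) = -1/16 ≈ -0.062500)
(E + Y(11))*44 = (-1/16 + 11²)*44 = (-1/16 + 121)*44 = (1935/16)*44 = 21285/4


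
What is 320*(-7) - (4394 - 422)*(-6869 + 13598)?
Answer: -26729828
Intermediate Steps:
320*(-7) - (4394 - 422)*(-6869 + 13598) = -2240 - 3972*6729 = -2240 - 1*26727588 = -2240 - 26727588 = -26729828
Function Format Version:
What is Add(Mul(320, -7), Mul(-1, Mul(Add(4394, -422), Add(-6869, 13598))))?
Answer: -26729828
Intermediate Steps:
Add(Mul(320, -7), Mul(-1, Mul(Add(4394, -422), Add(-6869, 13598)))) = Add(-2240, Mul(-1, Mul(3972, 6729))) = Add(-2240, Mul(-1, 26727588)) = Add(-2240, -26727588) = -26729828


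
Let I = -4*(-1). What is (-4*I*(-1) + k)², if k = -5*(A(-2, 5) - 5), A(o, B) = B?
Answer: 256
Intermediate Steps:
I = 4
k = 0 (k = -5*(5 - 5) = -5*0 = 0)
(-4*I*(-1) + k)² = (-4*4*(-1) + 0)² = (-16*(-1) + 0)² = (16 + 0)² = 16² = 256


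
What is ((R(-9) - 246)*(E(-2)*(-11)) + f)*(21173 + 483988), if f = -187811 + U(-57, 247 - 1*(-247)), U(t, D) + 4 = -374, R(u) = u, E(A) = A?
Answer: -97899696639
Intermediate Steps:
U(t, D) = -378 (U(t, D) = -4 - 374 = -378)
f = -188189 (f = -187811 - 378 = -188189)
((R(-9) - 246)*(E(-2)*(-11)) + f)*(21173 + 483988) = ((-9 - 246)*(-2*(-11)) - 188189)*(21173 + 483988) = (-255*22 - 188189)*505161 = (-5610 - 188189)*505161 = -193799*505161 = -97899696639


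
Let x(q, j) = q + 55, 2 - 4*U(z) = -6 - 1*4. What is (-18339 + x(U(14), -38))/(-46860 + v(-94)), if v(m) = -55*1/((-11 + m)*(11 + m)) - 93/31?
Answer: 31863783/81682220 ≈ 0.39009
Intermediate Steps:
U(z) = 3 (U(z) = ½ - (-6 - 1*4)/4 = ½ - (-6 - 4)/4 = ½ - ¼*(-10) = ½ + 5/2 = 3)
x(q, j) = 55 + q
v(m) = -3 - 55/((-11 + m)*(11 + m)) (v(m) = -55*1/((-11 + m)*(11 + m)) - 93*1/31 = -55/((-11 + m)*(11 + m)) - 3 = -3 - 55/((-11 + m)*(11 + m)))
(-18339 + x(U(14), -38))/(-46860 + v(-94)) = (-18339 + (55 + 3))/(-46860 + (308 - 3*(-94)²)/(-121 + (-94)²)) = (-18339 + 58)/(-46860 + (308 - 3*8836)/(-121 + 8836)) = -18281/(-46860 + (308 - 26508)/8715) = -18281/(-46860 + (1/8715)*(-26200)) = -18281/(-46860 - 5240/1743) = -18281/(-81682220/1743) = -18281*(-1743/81682220) = 31863783/81682220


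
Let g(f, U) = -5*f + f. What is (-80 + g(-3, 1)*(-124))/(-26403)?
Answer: 1568/26403 ≈ 0.059387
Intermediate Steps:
g(f, U) = -4*f
(-80 + g(-3, 1)*(-124))/(-26403) = (-80 - 4*(-3)*(-124))/(-26403) = (-80 + 12*(-124))*(-1/26403) = (-80 - 1488)*(-1/26403) = -1568*(-1/26403) = 1568/26403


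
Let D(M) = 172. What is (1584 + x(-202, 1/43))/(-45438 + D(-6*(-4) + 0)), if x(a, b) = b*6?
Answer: -34059/973219 ≈ -0.034996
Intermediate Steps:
x(a, b) = 6*b
(1584 + x(-202, 1/43))/(-45438 + D(-6*(-4) + 0)) = (1584 + 6/43)/(-45438 + 172) = (1584 + 6*(1/43))/(-45266) = (1584 + 6/43)*(-1/45266) = (68118/43)*(-1/45266) = -34059/973219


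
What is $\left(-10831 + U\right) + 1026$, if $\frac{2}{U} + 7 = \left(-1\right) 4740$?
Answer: $- \frac{46544337}{4747} \approx -9805.0$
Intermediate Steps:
$U = - \frac{2}{4747}$ ($U = \frac{2}{-7 - 4740} = \frac{2}{-4747} = 2 \left(- \frac{1}{4747}\right) = - \frac{2}{4747} \approx -0.00042132$)
$\left(-10831 + U\right) + 1026 = \left(-10831 - \frac{2}{4747}\right) + 1026 = - \frac{51414759}{4747} + 1026 = - \frac{46544337}{4747}$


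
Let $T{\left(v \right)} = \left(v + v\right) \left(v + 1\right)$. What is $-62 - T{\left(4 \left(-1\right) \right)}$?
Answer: $-86$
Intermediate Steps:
$T{\left(v \right)} = 2 v \left(1 + v\right)$
$-62 - T{\left(4 \left(-1\right) \right)} = -62 - 2 \cdot 4 \left(-1\right) \left(1 + 4 \left(-1\right)\right) = -62 - 2 \left(-4\right) \left(1 - 4\right) = -62 - 2 \left(-4\right) \left(-3\right) = -62 - 24 = -86$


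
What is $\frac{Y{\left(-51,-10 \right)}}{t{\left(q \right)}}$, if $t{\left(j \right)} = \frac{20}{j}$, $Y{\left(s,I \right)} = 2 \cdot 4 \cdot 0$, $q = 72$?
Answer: $0$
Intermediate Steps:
$Y{\left(s,I \right)} = 0$ ($Y{\left(s,I \right)} = 8 \cdot 0 = 0$)
$\frac{Y{\left(-51,-10 \right)}}{t{\left(q \right)}} = \frac{0}{20 \cdot \frac{1}{72}} = \frac{0}{\frac{5}{18}} = 0 \cdot \frac{18}{5} = 0$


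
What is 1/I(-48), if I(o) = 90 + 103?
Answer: 1/193 ≈ 0.0051813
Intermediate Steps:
I(o) = 193
1/I(-48) = 1/193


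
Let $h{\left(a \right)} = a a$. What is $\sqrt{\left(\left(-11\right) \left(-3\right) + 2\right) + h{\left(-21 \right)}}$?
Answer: $2 \sqrt{119} \approx 21.817$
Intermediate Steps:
$h{\left(a \right)} = a^{2}$
$\sqrt{\left(\left(-11\right) \left(-3\right) + 2\right) + h{\left(-21 \right)}} = \sqrt{\left(\left(-11\right) \left(-3\right) + 2\right) + \left(-21\right)^{2}} = \sqrt{\left(33 + 2\right) + 441} = \sqrt{35 + 441} = \sqrt{476} = 2 \sqrt{119}$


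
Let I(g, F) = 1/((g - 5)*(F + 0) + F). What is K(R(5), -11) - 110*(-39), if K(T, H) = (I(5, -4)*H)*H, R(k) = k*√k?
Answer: 17039/4 ≈ 4259.8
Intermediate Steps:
R(k) = k^(3/2)
I(g, F) = 1/(F + F*(-5 + g)) (I(g, F) = 1/((-5 + g)*F + F) = 1/(F*(-5 + g) + F) = 1/(F + F*(-5 + g)))
K(T, H) = -H²/4 (K(T, H) = ((1/((-4)*(-4 + 5)))*H)*H = ((-¼/1)*H)*H = ((-¼*1)*H)*H = (-H/4)*H = -H²/4)
K(R(5), -11) - 110*(-39) = -¼*(-11)² - 110*(-39) = -¼*121 + 4290 = -121/4 + 4290 = 17039/4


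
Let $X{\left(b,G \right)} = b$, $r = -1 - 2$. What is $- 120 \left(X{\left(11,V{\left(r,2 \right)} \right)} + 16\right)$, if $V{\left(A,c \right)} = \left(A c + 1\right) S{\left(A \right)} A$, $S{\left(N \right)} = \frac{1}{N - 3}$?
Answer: $-3240$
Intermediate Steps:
$S{\left(N \right)} = \frac{1}{-3 + N}$
$r = -3$ ($r = -1 - 2 = -3$)
$V{\left(A,c \right)} = \frac{A \left(1 + A c\right)}{-3 + A}$ ($V{\left(A,c \right)} = \frac{A c + 1}{-3 + A} A = \frac{1 + A c}{-3 + A} A = \frac{A \left(1 + A c\right)}{-3 + A}$)
$- 120 \left(X{\left(11,V{\left(r,2 \right)} \right)} + 16\right) = - 120 \left(11 + 16\right) = \left(-120\right) 27 = -3240$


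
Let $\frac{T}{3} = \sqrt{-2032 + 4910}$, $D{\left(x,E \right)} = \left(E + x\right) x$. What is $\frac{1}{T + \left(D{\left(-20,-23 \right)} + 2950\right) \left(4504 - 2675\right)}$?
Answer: $\frac{1161415}{8093308809033} - \frac{\sqrt{2878}}{16186617618066} \approx 1.435 \cdot 10^{-7}$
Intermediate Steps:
$D{\left(x,E \right)} = x \left(E + x\right)$
$T = 3 \sqrt{2878}$ ($T = 3 \sqrt{-2032 + 4910} = 3 \sqrt{2878} \approx 160.94$)
$\frac{1}{T + \left(D{\left(-20,-23 \right)} + 2950\right) \left(4504 - 2675\right)} = \frac{1}{3 \sqrt{2878} + \left(- 20 \left(-23 - 20\right) + 2950\right) \left(4504 - 2675\right)} = \frac{1}{3 \sqrt{2878} + \left(\left(-20\right) \left(-43\right) + 2950\right) 1829} = \frac{1}{3 \sqrt{2878} + \left(860 + 2950\right) 1829} = \frac{1}{3 \sqrt{2878} + 3810 \cdot 1829} = \frac{1}{3 \sqrt{2878} + 6968490} = \frac{1}{6968490 + 3 \sqrt{2878}}$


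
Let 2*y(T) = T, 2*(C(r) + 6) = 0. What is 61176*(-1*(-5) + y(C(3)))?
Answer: 122352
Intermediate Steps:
C(r) = -6 (C(r) = -6 + (½)*0 = -6 + 0 = -6)
y(T) = T/2
61176*(-1*(-5) + y(C(3))) = 61176*(-1*(-5) + (½)*(-6)) = 61176*(5 - 3) = 61176*2 = 122352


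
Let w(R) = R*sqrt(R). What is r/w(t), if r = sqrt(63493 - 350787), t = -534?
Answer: -sqrt(38353749)/142578 ≈ -0.043436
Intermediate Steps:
r = I*sqrt(287294) (r = sqrt(-287294) = I*sqrt(287294) ≈ 536.0*I)
w(R) = R**(3/2)
r/w(t) = (I*sqrt(287294))/((-534)**(3/2)) = (I*sqrt(287294))/((-534*I*sqrt(534))) = (I*sqrt(287294))*(I*sqrt(534)/285156) = -sqrt(38353749)/142578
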